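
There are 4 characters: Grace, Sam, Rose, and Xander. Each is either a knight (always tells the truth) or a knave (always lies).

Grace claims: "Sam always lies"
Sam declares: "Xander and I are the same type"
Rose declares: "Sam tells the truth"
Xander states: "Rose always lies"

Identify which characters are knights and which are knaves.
Grace is a knight.
Sam is a knave.
Rose is a knave.
Xander is a knight.

Verification:
- Grace (knight) says "Sam always lies" - this is TRUE because Sam is a knave.
- Sam (knave) says "Xander and I are the same type" - this is FALSE (a lie) because Sam is a knave and Xander is a knight.
- Rose (knave) says "Sam tells the truth" - this is FALSE (a lie) because Sam is a knave.
- Xander (knight) says "Rose always lies" - this is TRUE because Rose is a knave.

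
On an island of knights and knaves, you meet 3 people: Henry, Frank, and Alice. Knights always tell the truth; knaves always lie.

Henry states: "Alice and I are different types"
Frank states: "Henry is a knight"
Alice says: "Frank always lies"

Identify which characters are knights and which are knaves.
Henry is a knight.
Frank is a knight.
Alice is a knave.

Verification:
- Henry (knight) says "Alice and I are different types" - this is TRUE because Henry is a knight and Alice is a knave.
- Frank (knight) says "Henry is a knight" - this is TRUE because Henry is a knight.
- Alice (knave) says "Frank always lies" - this is FALSE (a lie) because Frank is a knight.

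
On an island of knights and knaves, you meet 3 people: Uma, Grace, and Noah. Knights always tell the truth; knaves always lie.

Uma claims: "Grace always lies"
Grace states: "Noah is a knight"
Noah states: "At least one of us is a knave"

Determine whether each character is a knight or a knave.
Uma is a knave.
Grace is a knight.
Noah is a knight.

Verification:
- Uma (knave) says "Grace always lies" - this is FALSE (a lie) because Grace is a knight.
- Grace (knight) says "Noah is a knight" - this is TRUE because Noah is a knight.
- Noah (knight) says "At least one of us is a knave" - this is TRUE because Uma is a knave.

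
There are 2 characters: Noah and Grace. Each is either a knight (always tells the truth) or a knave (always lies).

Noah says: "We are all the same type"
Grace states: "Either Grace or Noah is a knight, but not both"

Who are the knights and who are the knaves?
Noah is a knave.
Grace is a knight.

Verification:
- Noah (knave) says "We are all the same type" - this is FALSE (a lie) because Grace is a knight and Noah is a knave.
- Grace (knight) says "Either Grace or Noah is a knight, but not both" - this is TRUE because Grace is a knight and Noah is a knave.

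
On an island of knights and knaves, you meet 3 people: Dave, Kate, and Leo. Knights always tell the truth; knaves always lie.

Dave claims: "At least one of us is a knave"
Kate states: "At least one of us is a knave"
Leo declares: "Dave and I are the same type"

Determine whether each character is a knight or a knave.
Dave is a knight.
Kate is a knight.
Leo is a knave.

Verification:
- Dave (knight) says "At least one of us is a knave" - this is TRUE because Leo is a knave.
- Kate (knight) says "At least one of us is a knave" - this is TRUE because Leo is a knave.
- Leo (knave) says "Dave and I are the same type" - this is FALSE (a lie) because Leo is a knave and Dave is a knight.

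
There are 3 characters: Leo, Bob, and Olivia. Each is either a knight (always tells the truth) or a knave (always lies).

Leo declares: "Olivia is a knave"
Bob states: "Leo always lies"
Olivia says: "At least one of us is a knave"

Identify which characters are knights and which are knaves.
Leo is a knave.
Bob is a knight.
Olivia is a knight.

Verification:
- Leo (knave) says "Olivia is a knave" - this is FALSE (a lie) because Olivia is a knight.
- Bob (knight) says "Leo always lies" - this is TRUE because Leo is a knave.
- Olivia (knight) says "At least one of us is a knave" - this is TRUE because Leo is a knave.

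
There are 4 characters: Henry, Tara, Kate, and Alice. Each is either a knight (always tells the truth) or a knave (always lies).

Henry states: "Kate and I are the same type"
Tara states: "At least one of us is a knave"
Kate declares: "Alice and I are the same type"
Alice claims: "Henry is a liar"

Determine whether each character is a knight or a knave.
Henry is a knave.
Tara is a knight.
Kate is a knight.
Alice is a knight.

Verification:
- Henry (knave) says "Kate and I are the same type" - this is FALSE (a lie) because Henry is a knave and Kate is a knight.
- Tara (knight) says "At least one of us is a knave" - this is TRUE because Henry is a knave.
- Kate (knight) says "Alice and I are the same type" - this is TRUE because Kate is a knight and Alice is a knight.
- Alice (knight) says "Henry is a liar" - this is TRUE because Henry is a knave.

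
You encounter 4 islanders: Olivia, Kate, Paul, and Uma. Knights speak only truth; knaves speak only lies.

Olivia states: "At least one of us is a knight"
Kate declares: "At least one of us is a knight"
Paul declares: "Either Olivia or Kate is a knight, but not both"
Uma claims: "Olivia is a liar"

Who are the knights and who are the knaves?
Olivia is a knight.
Kate is a knight.
Paul is a knave.
Uma is a knave.

Verification:
- Olivia (knight) says "At least one of us is a knight" - this is TRUE because Olivia and Kate are knights.
- Kate (knight) says "At least one of us is a knight" - this is TRUE because Olivia and Kate are knights.
- Paul (knave) says "Either Olivia or Kate is a knight, but not both" - this is FALSE (a lie) because Olivia is a knight and Kate is a knight.
- Uma (knave) says "Olivia is a liar" - this is FALSE (a lie) because Olivia is a knight.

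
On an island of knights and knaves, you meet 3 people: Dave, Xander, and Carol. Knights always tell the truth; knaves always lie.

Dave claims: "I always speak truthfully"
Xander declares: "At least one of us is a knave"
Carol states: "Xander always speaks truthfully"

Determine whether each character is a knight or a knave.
Dave is a knave.
Xander is a knight.
Carol is a knight.

Verification:
- Dave (knave) says "I always speak truthfully" - this is FALSE (a lie) because Dave is a knave.
- Xander (knight) says "At least one of us is a knave" - this is TRUE because Dave is a knave.
- Carol (knight) says "Xander always speaks truthfully" - this is TRUE because Xander is a knight.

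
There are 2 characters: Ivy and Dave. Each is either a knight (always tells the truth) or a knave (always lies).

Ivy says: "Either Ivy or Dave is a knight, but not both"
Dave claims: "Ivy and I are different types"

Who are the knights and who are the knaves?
Ivy is a knave.
Dave is a knave.

Verification:
- Ivy (knave) says "Either Ivy or Dave is a knight, but not both" - this is FALSE (a lie) because Ivy is a knave and Dave is a knave.
- Dave (knave) says "Ivy and I are different types" - this is FALSE (a lie) because Dave is a knave and Ivy is a knave.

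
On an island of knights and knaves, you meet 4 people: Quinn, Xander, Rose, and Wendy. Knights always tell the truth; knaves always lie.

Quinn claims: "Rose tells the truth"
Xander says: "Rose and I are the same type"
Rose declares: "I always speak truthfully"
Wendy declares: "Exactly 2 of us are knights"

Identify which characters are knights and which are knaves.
Quinn is a knight.
Xander is a knight.
Rose is a knight.
Wendy is a knave.

Verification:
- Quinn (knight) says "Rose tells the truth" - this is TRUE because Rose is a knight.
- Xander (knight) says "Rose and I are the same type" - this is TRUE because Xander is a knight and Rose is a knight.
- Rose (knight) says "I always speak truthfully" - this is TRUE because Rose is a knight.
- Wendy (knave) says "Exactly 2 of us are knights" - this is FALSE (a lie) because there are 3 knights.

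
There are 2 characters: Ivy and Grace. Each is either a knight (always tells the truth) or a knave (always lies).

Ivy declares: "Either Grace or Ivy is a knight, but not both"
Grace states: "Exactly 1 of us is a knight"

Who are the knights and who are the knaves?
Ivy is a knave.
Grace is a knave.

Verification:
- Ivy (knave) says "Either Grace or Ivy is a knight, but not both" - this is FALSE (a lie) because Grace is a knave and Ivy is a knave.
- Grace (knave) says "Exactly 1 of us is a knight" - this is FALSE (a lie) because there are 0 knights.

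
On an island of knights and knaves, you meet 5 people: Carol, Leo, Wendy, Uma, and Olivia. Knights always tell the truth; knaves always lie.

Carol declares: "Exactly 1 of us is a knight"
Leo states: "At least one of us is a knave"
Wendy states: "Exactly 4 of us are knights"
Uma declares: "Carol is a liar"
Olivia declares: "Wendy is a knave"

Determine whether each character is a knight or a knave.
Carol is a knave.
Leo is a knight.
Wendy is a knave.
Uma is a knight.
Olivia is a knight.

Verification:
- Carol (knave) says "Exactly 1 of us is a knight" - this is FALSE (a lie) because there are 3 knights.
- Leo (knight) says "At least one of us is a knave" - this is TRUE because Carol and Wendy are knaves.
- Wendy (knave) says "Exactly 4 of us are knights" - this is FALSE (a lie) because there are 3 knights.
- Uma (knight) says "Carol is a liar" - this is TRUE because Carol is a knave.
- Olivia (knight) says "Wendy is a knave" - this is TRUE because Wendy is a knave.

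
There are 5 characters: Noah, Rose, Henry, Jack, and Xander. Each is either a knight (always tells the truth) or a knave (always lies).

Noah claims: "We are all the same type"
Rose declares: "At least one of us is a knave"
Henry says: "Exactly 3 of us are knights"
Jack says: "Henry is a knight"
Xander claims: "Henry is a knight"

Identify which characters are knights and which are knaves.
Noah is a knave.
Rose is a knight.
Henry is a knave.
Jack is a knave.
Xander is a knave.

Verification:
- Noah (knave) says "We are all the same type" - this is FALSE (a lie) because Rose is a knight and Noah, Henry, Jack, and Xander are knaves.
- Rose (knight) says "At least one of us is a knave" - this is TRUE because Noah, Henry, Jack, and Xander are knaves.
- Henry (knave) says "Exactly 3 of us are knights" - this is FALSE (a lie) because there are 1 knights.
- Jack (knave) says "Henry is a knight" - this is FALSE (a lie) because Henry is a knave.
- Xander (knave) says "Henry is a knight" - this is FALSE (a lie) because Henry is a knave.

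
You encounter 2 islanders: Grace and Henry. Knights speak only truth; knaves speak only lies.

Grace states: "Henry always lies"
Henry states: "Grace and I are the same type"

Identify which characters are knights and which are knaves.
Grace is a knight.
Henry is a knave.

Verification:
- Grace (knight) says "Henry always lies" - this is TRUE because Henry is a knave.
- Henry (knave) says "Grace and I are the same type" - this is FALSE (a lie) because Henry is a knave and Grace is a knight.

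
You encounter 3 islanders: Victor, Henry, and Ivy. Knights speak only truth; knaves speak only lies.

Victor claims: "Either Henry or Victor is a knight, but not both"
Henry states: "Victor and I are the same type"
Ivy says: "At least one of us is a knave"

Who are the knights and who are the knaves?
Victor is a knight.
Henry is a knave.
Ivy is a knight.

Verification:
- Victor (knight) says "Either Henry or Victor is a knight, but not both" - this is TRUE because Henry is a knave and Victor is a knight.
- Henry (knave) says "Victor and I are the same type" - this is FALSE (a lie) because Henry is a knave and Victor is a knight.
- Ivy (knight) says "At least one of us is a knave" - this is TRUE because Henry is a knave.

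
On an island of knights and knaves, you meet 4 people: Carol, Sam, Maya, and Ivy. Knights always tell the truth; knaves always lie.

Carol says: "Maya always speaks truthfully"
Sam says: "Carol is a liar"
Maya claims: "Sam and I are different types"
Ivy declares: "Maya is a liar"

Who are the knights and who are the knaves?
Carol is a knight.
Sam is a knave.
Maya is a knight.
Ivy is a knave.

Verification:
- Carol (knight) says "Maya always speaks truthfully" - this is TRUE because Maya is a knight.
- Sam (knave) says "Carol is a liar" - this is FALSE (a lie) because Carol is a knight.
- Maya (knight) says "Sam and I are different types" - this is TRUE because Maya is a knight and Sam is a knave.
- Ivy (knave) says "Maya is a liar" - this is FALSE (a lie) because Maya is a knight.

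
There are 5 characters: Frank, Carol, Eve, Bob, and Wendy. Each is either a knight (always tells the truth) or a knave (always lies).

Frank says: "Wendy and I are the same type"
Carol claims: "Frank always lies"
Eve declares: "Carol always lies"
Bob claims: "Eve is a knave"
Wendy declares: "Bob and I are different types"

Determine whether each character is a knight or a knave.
Frank is a knight.
Carol is a knave.
Eve is a knight.
Bob is a knave.
Wendy is a knight.

Verification:
- Frank (knight) says "Wendy and I are the same type" - this is TRUE because Frank is a knight and Wendy is a knight.
- Carol (knave) says "Frank always lies" - this is FALSE (a lie) because Frank is a knight.
- Eve (knight) says "Carol always lies" - this is TRUE because Carol is a knave.
- Bob (knave) says "Eve is a knave" - this is FALSE (a lie) because Eve is a knight.
- Wendy (knight) says "Bob and I are different types" - this is TRUE because Wendy is a knight and Bob is a knave.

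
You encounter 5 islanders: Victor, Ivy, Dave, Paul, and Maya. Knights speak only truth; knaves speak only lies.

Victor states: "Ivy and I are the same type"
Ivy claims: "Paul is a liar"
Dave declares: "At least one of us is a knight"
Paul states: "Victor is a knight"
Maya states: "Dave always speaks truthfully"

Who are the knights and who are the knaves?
Victor is a knave.
Ivy is a knight.
Dave is a knight.
Paul is a knave.
Maya is a knight.

Verification:
- Victor (knave) says "Ivy and I are the same type" - this is FALSE (a lie) because Victor is a knave and Ivy is a knight.
- Ivy (knight) says "Paul is a liar" - this is TRUE because Paul is a knave.
- Dave (knight) says "At least one of us is a knight" - this is TRUE because Ivy, Dave, and Maya are knights.
- Paul (knave) says "Victor is a knight" - this is FALSE (a lie) because Victor is a knave.
- Maya (knight) says "Dave always speaks truthfully" - this is TRUE because Dave is a knight.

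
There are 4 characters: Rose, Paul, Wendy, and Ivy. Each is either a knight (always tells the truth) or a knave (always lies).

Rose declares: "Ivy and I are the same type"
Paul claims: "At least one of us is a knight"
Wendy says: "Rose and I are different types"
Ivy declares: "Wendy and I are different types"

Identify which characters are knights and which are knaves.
Rose is a knave.
Paul is a knight.
Wendy is a knave.
Ivy is a knight.

Verification:
- Rose (knave) says "Ivy and I are the same type" - this is FALSE (a lie) because Rose is a knave and Ivy is a knight.
- Paul (knight) says "At least one of us is a knight" - this is TRUE because Paul and Ivy are knights.
- Wendy (knave) says "Rose and I are different types" - this is FALSE (a lie) because Wendy is a knave and Rose is a knave.
- Ivy (knight) says "Wendy and I are different types" - this is TRUE because Ivy is a knight and Wendy is a knave.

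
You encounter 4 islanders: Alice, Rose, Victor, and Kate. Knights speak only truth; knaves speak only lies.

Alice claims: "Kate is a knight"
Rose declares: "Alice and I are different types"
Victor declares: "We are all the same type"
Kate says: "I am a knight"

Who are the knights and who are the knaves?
Alice is a knave.
Rose is a knight.
Victor is a knave.
Kate is a knave.

Verification:
- Alice (knave) says "Kate is a knight" - this is FALSE (a lie) because Kate is a knave.
- Rose (knight) says "Alice and I are different types" - this is TRUE because Rose is a knight and Alice is a knave.
- Victor (knave) says "We are all the same type" - this is FALSE (a lie) because Rose is a knight and Alice, Victor, and Kate are knaves.
- Kate (knave) says "I am a knight" - this is FALSE (a lie) because Kate is a knave.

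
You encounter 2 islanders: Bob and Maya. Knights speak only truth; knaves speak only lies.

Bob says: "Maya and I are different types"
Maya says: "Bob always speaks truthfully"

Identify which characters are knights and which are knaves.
Bob is a knave.
Maya is a knave.

Verification:
- Bob (knave) says "Maya and I are different types" - this is FALSE (a lie) because Bob is a knave and Maya is a knave.
- Maya (knave) says "Bob always speaks truthfully" - this is FALSE (a lie) because Bob is a knave.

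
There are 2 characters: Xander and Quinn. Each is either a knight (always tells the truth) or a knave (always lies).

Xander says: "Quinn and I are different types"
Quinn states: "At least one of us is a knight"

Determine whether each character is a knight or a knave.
Xander is a knave.
Quinn is a knave.

Verification:
- Xander (knave) says "Quinn and I are different types" - this is FALSE (a lie) because Xander is a knave and Quinn is a knave.
- Quinn (knave) says "At least one of us is a knight" - this is FALSE (a lie) because no one is a knight.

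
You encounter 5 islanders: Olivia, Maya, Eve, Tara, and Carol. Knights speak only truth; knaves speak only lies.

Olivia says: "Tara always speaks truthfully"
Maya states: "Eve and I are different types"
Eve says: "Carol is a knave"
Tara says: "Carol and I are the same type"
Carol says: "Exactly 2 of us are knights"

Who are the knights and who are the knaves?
Olivia is a knave.
Maya is a knight.
Eve is a knave.
Tara is a knave.
Carol is a knight.

Verification:
- Olivia (knave) says "Tara always speaks truthfully" - this is FALSE (a lie) because Tara is a knave.
- Maya (knight) says "Eve and I are different types" - this is TRUE because Maya is a knight and Eve is a knave.
- Eve (knave) says "Carol is a knave" - this is FALSE (a lie) because Carol is a knight.
- Tara (knave) says "Carol and I are the same type" - this is FALSE (a lie) because Tara is a knave and Carol is a knight.
- Carol (knight) says "Exactly 2 of us are knights" - this is TRUE because there are 2 knights.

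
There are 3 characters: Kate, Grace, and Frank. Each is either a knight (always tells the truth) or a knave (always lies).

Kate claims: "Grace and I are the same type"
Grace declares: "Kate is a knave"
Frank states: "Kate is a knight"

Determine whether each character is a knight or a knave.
Kate is a knave.
Grace is a knight.
Frank is a knave.

Verification:
- Kate (knave) says "Grace and I are the same type" - this is FALSE (a lie) because Kate is a knave and Grace is a knight.
- Grace (knight) says "Kate is a knave" - this is TRUE because Kate is a knave.
- Frank (knave) says "Kate is a knight" - this is FALSE (a lie) because Kate is a knave.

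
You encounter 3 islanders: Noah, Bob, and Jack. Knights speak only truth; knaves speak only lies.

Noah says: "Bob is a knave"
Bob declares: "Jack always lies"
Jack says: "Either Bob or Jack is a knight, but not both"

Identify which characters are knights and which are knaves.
Noah is a knight.
Bob is a knave.
Jack is a knight.

Verification:
- Noah (knight) says "Bob is a knave" - this is TRUE because Bob is a knave.
- Bob (knave) says "Jack always lies" - this is FALSE (a lie) because Jack is a knight.
- Jack (knight) says "Either Bob or Jack is a knight, but not both" - this is TRUE because Bob is a knave and Jack is a knight.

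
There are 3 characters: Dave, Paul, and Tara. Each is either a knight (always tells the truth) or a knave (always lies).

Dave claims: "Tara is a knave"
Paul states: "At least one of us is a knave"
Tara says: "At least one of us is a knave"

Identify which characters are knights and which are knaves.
Dave is a knave.
Paul is a knight.
Tara is a knight.

Verification:
- Dave (knave) says "Tara is a knave" - this is FALSE (a lie) because Tara is a knight.
- Paul (knight) says "At least one of us is a knave" - this is TRUE because Dave is a knave.
- Tara (knight) says "At least one of us is a knave" - this is TRUE because Dave is a knave.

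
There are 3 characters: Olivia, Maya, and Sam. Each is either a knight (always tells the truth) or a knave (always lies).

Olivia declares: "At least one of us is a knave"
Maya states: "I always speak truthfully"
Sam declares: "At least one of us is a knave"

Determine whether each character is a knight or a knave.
Olivia is a knight.
Maya is a knave.
Sam is a knight.

Verification:
- Olivia (knight) says "At least one of us is a knave" - this is TRUE because Maya is a knave.
- Maya (knave) says "I always speak truthfully" - this is FALSE (a lie) because Maya is a knave.
- Sam (knight) says "At least one of us is a knave" - this is TRUE because Maya is a knave.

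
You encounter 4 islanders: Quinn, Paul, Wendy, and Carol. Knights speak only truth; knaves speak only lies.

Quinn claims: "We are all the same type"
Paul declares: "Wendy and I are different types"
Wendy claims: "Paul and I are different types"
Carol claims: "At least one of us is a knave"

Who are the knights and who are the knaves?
Quinn is a knave.
Paul is a knave.
Wendy is a knave.
Carol is a knight.

Verification:
- Quinn (knave) says "We are all the same type" - this is FALSE (a lie) because Carol is a knight and Quinn, Paul, and Wendy are knaves.
- Paul (knave) says "Wendy and I are different types" - this is FALSE (a lie) because Paul is a knave and Wendy is a knave.
- Wendy (knave) says "Paul and I are different types" - this is FALSE (a lie) because Wendy is a knave and Paul is a knave.
- Carol (knight) says "At least one of us is a knave" - this is TRUE because Quinn, Paul, and Wendy are knaves.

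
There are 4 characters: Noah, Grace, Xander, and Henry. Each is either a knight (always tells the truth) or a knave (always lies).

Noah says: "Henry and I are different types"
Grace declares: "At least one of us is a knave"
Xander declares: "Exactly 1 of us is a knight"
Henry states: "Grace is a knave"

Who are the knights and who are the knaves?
Noah is a knight.
Grace is a knight.
Xander is a knave.
Henry is a knave.

Verification:
- Noah (knight) says "Henry and I are different types" - this is TRUE because Noah is a knight and Henry is a knave.
- Grace (knight) says "At least one of us is a knave" - this is TRUE because Xander and Henry are knaves.
- Xander (knave) says "Exactly 1 of us is a knight" - this is FALSE (a lie) because there are 2 knights.
- Henry (knave) says "Grace is a knave" - this is FALSE (a lie) because Grace is a knight.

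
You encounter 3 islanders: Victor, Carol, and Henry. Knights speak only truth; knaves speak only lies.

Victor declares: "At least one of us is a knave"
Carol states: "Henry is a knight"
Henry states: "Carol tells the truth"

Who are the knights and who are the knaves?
Victor is a knight.
Carol is a knave.
Henry is a knave.

Verification:
- Victor (knight) says "At least one of us is a knave" - this is TRUE because Carol and Henry are knaves.
- Carol (knave) says "Henry is a knight" - this is FALSE (a lie) because Henry is a knave.
- Henry (knave) says "Carol tells the truth" - this is FALSE (a lie) because Carol is a knave.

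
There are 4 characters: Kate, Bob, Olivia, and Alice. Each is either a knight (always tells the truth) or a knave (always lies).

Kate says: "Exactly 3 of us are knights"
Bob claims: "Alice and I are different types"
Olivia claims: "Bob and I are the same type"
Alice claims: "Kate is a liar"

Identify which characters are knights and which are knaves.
Kate is a knight.
Bob is a knight.
Olivia is a knight.
Alice is a knave.

Verification:
- Kate (knight) says "Exactly 3 of us are knights" - this is TRUE because there are 3 knights.
- Bob (knight) says "Alice and I are different types" - this is TRUE because Bob is a knight and Alice is a knave.
- Olivia (knight) says "Bob and I are the same type" - this is TRUE because Olivia is a knight and Bob is a knight.
- Alice (knave) says "Kate is a liar" - this is FALSE (a lie) because Kate is a knight.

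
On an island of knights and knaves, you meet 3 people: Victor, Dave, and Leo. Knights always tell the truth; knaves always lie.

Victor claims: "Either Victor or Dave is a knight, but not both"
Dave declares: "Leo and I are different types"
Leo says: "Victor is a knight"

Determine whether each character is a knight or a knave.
Victor is a knave.
Dave is a knave.
Leo is a knave.

Verification:
- Victor (knave) says "Either Victor or Dave is a knight, but not both" - this is FALSE (a lie) because Victor is a knave and Dave is a knave.
- Dave (knave) says "Leo and I are different types" - this is FALSE (a lie) because Dave is a knave and Leo is a knave.
- Leo (knave) says "Victor is a knight" - this is FALSE (a lie) because Victor is a knave.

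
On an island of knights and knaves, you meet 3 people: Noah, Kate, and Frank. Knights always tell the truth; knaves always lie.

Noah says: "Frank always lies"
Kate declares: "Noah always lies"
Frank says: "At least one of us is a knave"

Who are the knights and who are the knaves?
Noah is a knave.
Kate is a knight.
Frank is a knight.

Verification:
- Noah (knave) says "Frank always lies" - this is FALSE (a lie) because Frank is a knight.
- Kate (knight) says "Noah always lies" - this is TRUE because Noah is a knave.
- Frank (knight) says "At least one of us is a knave" - this is TRUE because Noah is a knave.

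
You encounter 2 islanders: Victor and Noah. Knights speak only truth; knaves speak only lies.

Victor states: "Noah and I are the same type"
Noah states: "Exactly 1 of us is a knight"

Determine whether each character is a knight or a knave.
Victor is a knave.
Noah is a knight.

Verification:
- Victor (knave) says "Noah and I are the same type" - this is FALSE (a lie) because Victor is a knave and Noah is a knight.
- Noah (knight) says "Exactly 1 of us is a knight" - this is TRUE because there are 1 knights.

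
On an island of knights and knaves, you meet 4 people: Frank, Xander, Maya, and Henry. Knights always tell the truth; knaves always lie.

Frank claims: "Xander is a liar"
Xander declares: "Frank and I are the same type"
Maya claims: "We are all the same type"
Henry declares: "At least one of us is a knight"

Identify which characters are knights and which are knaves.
Frank is a knight.
Xander is a knave.
Maya is a knave.
Henry is a knight.

Verification:
- Frank (knight) says "Xander is a liar" - this is TRUE because Xander is a knave.
- Xander (knave) says "Frank and I are the same type" - this is FALSE (a lie) because Xander is a knave and Frank is a knight.
- Maya (knave) says "We are all the same type" - this is FALSE (a lie) because Frank and Henry are knights and Xander and Maya are knaves.
- Henry (knight) says "At least one of us is a knight" - this is TRUE because Frank and Henry are knights.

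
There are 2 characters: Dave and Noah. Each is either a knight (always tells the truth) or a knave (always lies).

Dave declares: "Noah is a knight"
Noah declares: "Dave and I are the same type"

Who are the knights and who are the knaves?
Dave is a knight.
Noah is a knight.

Verification:
- Dave (knight) says "Noah is a knight" - this is TRUE because Noah is a knight.
- Noah (knight) says "Dave and I are the same type" - this is TRUE because Noah is a knight and Dave is a knight.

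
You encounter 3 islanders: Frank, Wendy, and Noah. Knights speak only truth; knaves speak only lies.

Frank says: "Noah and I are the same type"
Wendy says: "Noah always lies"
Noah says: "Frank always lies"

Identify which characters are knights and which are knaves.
Frank is a knave.
Wendy is a knave.
Noah is a knight.

Verification:
- Frank (knave) says "Noah and I are the same type" - this is FALSE (a lie) because Frank is a knave and Noah is a knight.
- Wendy (knave) says "Noah always lies" - this is FALSE (a lie) because Noah is a knight.
- Noah (knight) says "Frank always lies" - this is TRUE because Frank is a knave.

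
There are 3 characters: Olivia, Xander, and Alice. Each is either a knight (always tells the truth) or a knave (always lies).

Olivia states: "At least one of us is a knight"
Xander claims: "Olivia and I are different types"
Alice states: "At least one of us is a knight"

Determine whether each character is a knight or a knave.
Olivia is a knave.
Xander is a knave.
Alice is a knave.

Verification:
- Olivia (knave) says "At least one of us is a knight" - this is FALSE (a lie) because no one is a knight.
- Xander (knave) says "Olivia and I are different types" - this is FALSE (a lie) because Xander is a knave and Olivia is a knave.
- Alice (knave) says "At least one of us is a knight" - this is FALSE (a lie) because no one is a knight.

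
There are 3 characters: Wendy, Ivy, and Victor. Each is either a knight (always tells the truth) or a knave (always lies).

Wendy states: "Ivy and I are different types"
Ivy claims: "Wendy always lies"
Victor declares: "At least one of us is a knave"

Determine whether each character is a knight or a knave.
Wendy is a knight.
Ivy is a knave.
Victor is a knight.

Verification:
- Wendy (knight) says "Ivy and I are different types" - this is TRUE because Wendy is a knight and Ivy is a knave.
- Ivy (knave) says "Wendy always lies" - this is FALSE (a lie) because Wendy is a knight.
- Victor (knight) says "At least one of us is a knave" - this is TRUE because Ivy is a knave.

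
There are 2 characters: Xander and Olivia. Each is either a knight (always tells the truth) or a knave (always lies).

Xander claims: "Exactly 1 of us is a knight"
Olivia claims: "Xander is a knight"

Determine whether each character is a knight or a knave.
Xander is a knave.
Olivia is a knave.

Verification:
- Xander (knave) says "Exactly 1 of us is a knight" - this is FALSE (a lie) because there are 0 knights.
- Olivia (knave) says "Xander is a knight" - this is FALSE (a lie) because Xander is a knave.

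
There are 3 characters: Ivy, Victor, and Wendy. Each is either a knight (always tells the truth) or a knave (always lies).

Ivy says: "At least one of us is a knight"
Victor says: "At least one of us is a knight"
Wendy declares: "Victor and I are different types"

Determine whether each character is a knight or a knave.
Ivy is a knave.
Victor is a knave.
Wendy is a knave.

Verification:
- Ivy (knave) says "At least one of us is a knight" - this is FALSE (a lie) because no one is a knight.
- Victor (knave) says "At least one of us is a knight" - this is FALSE (a lie) because no one is a knight.
- Wendy (knave) says "Victor and I are different types" - this is FALSE (a lie) because Wendy is a knave and Victor is a knave.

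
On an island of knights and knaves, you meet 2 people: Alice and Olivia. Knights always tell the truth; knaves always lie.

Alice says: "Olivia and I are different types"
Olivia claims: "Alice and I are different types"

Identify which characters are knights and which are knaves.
Alice is a knave.
Olivia is a knave.

Verification:
- Alice (knave) says "Olivia and I are different types" - this is FALSE (a lie) because Alice is a knave and Olivia is a knave.
- Olivia (knave) says "Alice and I are different types" - this is FALSE (a lie) because Olivia is a knave and Alice is a knave.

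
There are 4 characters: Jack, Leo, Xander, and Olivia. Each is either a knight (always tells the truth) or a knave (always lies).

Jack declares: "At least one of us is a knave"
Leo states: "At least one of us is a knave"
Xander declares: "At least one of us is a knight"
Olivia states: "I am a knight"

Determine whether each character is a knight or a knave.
Jack is a knight.
Leo is a knight.
Xander is a knight.
Olivia is a knave.

Verification:
- Jack (knight) says "At least one of us is a knave" - this is TRUE because Olivia is a knave.
- Leo (knight) says "At least one of us is a knave" - this is TRUE because Olivia is a knave.
- Xander (knight) says "At least one of us is a knight" - this is TRUE because Jack, Leo, and Xander are knights.
- Olivia (knave) says "I am a knight" - this is FALSE (a lie) because Olivia is a knave.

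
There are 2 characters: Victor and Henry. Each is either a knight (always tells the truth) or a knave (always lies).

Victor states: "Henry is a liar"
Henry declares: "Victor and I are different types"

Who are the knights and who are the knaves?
Victor is a knave.
Henry is a knight.

Verification:
- Victor (knave) says "Henry is a liar" - this is FALSE (a lie) because Henry is a knight.
- Henry (knight) says "Victor and I are different types" - this is TRUE because Henry is a knight and Victor is a knave.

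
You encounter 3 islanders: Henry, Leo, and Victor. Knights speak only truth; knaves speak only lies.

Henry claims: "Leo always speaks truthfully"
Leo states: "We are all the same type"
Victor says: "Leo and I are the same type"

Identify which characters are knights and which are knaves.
Henry is a knight.
Leo is a knight.
Victor is a knight.

Verification:
- Henry (knight) says "Leo always speaks truthfully" - this is TRUE because Leo is a knight.
- Leo (knight) says "We are all the same type" - this is TRUE because Henry, Leo, and Victor are knights.
- Victor (knight) says "Leo and I are the same type" - this is TRUE because Victor is a knight and Leo is a knight.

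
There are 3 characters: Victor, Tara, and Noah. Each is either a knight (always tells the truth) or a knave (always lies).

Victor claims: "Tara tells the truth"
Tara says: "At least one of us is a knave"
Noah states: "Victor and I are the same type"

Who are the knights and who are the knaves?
Victor is a knight.
Tara is a knight.
Noah is a knave.

Verification:
- Victor (knight) says "Tara tells the truth" - this is TRUE because Tara is a knight.
- Tara (knight) says "At least one of us is a knave" - this is TRUE because Noah is a knave.
- Noah (knave) says "Victor and I are the same type" - this is FALSE (a lie) because Noah is a knave and Victor is a knight.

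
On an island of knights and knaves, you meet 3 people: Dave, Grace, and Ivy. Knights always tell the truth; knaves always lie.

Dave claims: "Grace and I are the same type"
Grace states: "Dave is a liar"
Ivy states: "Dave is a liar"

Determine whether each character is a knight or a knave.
Dave is a knave.
Grace is a knight.
Ivy is a knight.

Verification:
- Dave (knave) says "Grace and I are the same type" - this is FALSE (a lie) because Dave is a knave and Grace is a knight.
- Grace (knight) says "Dave is a liar" - this is TRUE because Dave is a knave.
- Ivy (knight) says "Dave is a liar" - this is TRUE because Dave is a knave.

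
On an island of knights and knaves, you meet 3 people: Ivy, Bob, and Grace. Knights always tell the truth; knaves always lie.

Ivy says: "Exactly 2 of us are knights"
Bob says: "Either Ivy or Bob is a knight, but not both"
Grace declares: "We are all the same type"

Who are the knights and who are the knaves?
Ivy is a knave.
Bob is a knight.
Grace is a knave.

Verification:
- Ivy (knave) says "Exactly 2 of us are knights" - this is FALSE (a lie) because there are 1 knights.
- Bob (knight) says "Either Ivy or Bob is a knight, but not both" - this is TRUE because Ivy is a knave and Bob is a knight.
- Grace (knave) says "We are all the same type" - this is FALSE (a lie) because Bob is a knight and Ivy and Grace are knaves.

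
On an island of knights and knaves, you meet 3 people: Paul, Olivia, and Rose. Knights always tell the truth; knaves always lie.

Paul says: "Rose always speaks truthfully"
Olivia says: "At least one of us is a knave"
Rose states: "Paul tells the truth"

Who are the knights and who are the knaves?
Paul is a knave.
Olivia is a knight.
Rose is a knave.

Verification:
- Paul (knave) says "Rose always speaks truthfully" - this is FALSE (a lie) because Rose is a knave.
- Olivia (knight) says "At least one of us is a knave" - this is TRUE because Paul and Rose are knaves.
- Rose (knave) says "Paul tells the truth" - this is FALSE (a lie) because Paul is a knave.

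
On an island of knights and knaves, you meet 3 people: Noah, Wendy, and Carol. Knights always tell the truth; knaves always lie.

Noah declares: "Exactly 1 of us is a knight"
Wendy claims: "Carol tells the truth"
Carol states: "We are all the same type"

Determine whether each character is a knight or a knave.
Noah is a knight.
Wendy is a knave.
Carol is a knave.

Verification:
- Noah (knight) says "Exactly 1 of us is a knight" - this is TRUE because there are 1 knights.
- Wendy (knave) says "Carol tells the truth" - this is FALSE (a lie) because Carol is a knave.
- Carol (knave) says "We are all the same type" - this is FALSE (a lie) because Noah is a knight and Wendy and Carol are knaves.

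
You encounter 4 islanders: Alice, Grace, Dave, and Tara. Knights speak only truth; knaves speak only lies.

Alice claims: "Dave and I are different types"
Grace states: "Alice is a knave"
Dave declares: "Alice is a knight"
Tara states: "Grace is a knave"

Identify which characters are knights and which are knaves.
Alice is a knave.
Grace is a knight.
Dave is a knave.
Tara is a knave.

Verification:
- Alice (knave) says "Dave and I are different types" - this is FALSE (a lie) because Alice is a knave and Dave is a knave.
- Grace (knight) says "Alice is a knave" - this is TRUE because Alice is a knave.
- Dave (knave) says "Alice is a knight" - this is FALSE (a lie) because Alice is a knave.
- Tara (knave) says "Grace is a knave" - this is FALSE (a lie) because Grace is a knight.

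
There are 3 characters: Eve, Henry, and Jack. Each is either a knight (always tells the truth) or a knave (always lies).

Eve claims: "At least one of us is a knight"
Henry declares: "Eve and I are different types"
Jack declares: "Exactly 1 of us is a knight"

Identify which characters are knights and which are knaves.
Eve is a knave.
Henry is a knave.
Jack is a knave.

Verification:
- Eve (knave) says "At least one of us is a knight" - this is FALSE (a lie) because no one is a knight.
- Henry (knave) says "Eve and I are different types" - this is FALSE (a lie) because Henry is a knave and Eve is a knave.
- Jack (knave) says "Exactly 1 of us is a knight" - this is FALSE (a lie) because there are 0 knights.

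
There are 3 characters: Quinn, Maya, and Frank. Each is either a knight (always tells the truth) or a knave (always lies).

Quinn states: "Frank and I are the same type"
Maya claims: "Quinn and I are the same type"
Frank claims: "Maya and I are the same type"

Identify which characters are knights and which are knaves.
Quinn is a knight.
Maya is a knight.
Frank is a knight.

Verification:
- Quinn (knight) says "Frank and I are the same type" - this is TRUE because Quinn is a knight and Frank is a knight.
- Maya (knight) says "Quinn and I are the same type" - this is TRUE because Maya is a knight and Quinn is a knight.
- Frank (knight) says "Maya and I are the same type" - this is TRUE because Frank is a knight and Maya is a knight.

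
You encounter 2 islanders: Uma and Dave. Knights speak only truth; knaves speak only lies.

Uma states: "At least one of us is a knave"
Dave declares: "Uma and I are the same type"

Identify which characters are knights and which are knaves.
Uma is a knight.
Dave is a knave.

Verification:
- Uma (knight) says "At least one of us is a knave" - this is TRUE because Dave is a knave.
- Dave (knave) says "Uma and I are the same type" - this is FALSE (a lie) because Dave is a knave and Uma is a knight.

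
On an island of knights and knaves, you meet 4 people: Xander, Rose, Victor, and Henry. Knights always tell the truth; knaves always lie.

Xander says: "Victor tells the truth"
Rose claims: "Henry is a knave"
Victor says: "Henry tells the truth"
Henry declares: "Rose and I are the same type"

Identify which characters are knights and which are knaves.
Xander is a knave.
Rose is a knight.
Victor is a knave.
Henry is a knave.

Verification:
- Xander (knave) says "Victor tells the truth" - this is FALSE (a lie) because Victor is a knave.
- Rose (knight) says "Henry is a knave" - this is TRUE because Henry is a knave.
- Victor (knave) says "Henry tells the truth" - this is FALSE (a lie) because Henry is a knave.
- Henry (knave) says "Rose and I are the same type" - this is FALSE (a lie) because Henry is a knave and Rose is a knight.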